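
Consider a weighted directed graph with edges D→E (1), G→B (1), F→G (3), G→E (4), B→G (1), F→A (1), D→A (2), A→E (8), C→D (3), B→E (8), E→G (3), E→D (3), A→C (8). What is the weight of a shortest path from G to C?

17

Routes from G to C:
G → B → E → D → A → C: 1 + 8 + 3 + 2 + 8 = 22
G → E → D → A → C: 4 + 3 + 2 + 8 = 17
Best route has total 17.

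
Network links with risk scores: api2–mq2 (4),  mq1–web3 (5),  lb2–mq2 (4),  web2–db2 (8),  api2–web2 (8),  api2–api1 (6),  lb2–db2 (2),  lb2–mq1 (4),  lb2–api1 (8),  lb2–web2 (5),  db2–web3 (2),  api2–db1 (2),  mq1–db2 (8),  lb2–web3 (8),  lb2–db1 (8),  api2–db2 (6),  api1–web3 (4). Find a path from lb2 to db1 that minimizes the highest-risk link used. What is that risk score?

Checking several routes:
lb2 - mq2 - api2 - db1: max(4, 4, 2) = 4
lb2 - mq1 - web3 - api1 - api2 - db1: max(4, 5, 4, 6, 2) = 6
lb2 - db2 - api2 - db1: max(2, 6, 2) = 6
lb2 - mq1 - web3 - db2 - api2 - db1: max(4, 5, 2, 6, 2) = 6
The minimum achievable maximum is 4.

4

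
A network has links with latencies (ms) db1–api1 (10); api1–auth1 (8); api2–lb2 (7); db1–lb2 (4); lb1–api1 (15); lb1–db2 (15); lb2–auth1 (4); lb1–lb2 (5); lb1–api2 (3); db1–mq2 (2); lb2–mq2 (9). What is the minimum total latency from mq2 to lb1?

Comparing a few candidate routes:
mq2 -> lb2 -> lb1: 9 + 5 = 14
mq2 -> lb2 -> api2 -> lb1: 9 + 7 + 3 = 19
mq2 -> db1 -> api1 -> lb1: 2 + 10 + 15 = 27
mq2 -> db1 -> lb2 -> lb1: 2 + 4 + 5 = 11
mq2 -> db1 -> lb2 -> api2 -> lb1: 2 + 4 + 7 + 3 = 16
Best route has total 11 ms.

11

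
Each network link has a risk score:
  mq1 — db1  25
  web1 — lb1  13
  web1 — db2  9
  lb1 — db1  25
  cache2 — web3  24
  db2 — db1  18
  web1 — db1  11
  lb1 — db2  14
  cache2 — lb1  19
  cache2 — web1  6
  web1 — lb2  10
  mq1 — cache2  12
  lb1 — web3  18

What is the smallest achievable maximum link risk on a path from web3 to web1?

18

Some routes from web3 to web1:
web3 -> lb1 -> db2 -> web1: max(18, 14, 9) = 18
web3 -> lb1 -> cache2 -> web1: max(18, 19, 6) = 19
web3 -> lb1 -> web1: max(18, 13) = 18
web3 -> lb1 -> db2 -> db1 -> web1: max(18, 14, 18, 11) = 18
Smallest bottleneck: 18.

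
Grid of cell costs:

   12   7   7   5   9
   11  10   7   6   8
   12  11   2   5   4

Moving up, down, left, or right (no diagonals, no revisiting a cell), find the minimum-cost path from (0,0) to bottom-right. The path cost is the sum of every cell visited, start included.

44

Best path: [0,0] → [0,1] → [0,2] → [1,2] → [2,2] → [2,3] → [2,4]
Cost: 12 + 7 + 7 + 7 + 2 + 5 + 4 = 44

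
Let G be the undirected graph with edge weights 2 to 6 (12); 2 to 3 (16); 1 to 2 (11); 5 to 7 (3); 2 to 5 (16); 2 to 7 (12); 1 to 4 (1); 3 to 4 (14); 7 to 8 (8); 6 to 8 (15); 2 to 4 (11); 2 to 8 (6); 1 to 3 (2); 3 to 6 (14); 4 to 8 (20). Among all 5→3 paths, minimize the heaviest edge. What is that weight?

Some routes from 5 to 3:
5 - 7 - 8 - 2 - 1 - 3: max(3, 8, 6, 11, 2) = 11
5 - 7 - 2 - 4 - 1 - 3: max(3, 12, 11, 1, 2) = 12
5 - 7 - 8 - 2 - 4 - 1 - 3: max(3, 8, 6, 11, 1, 2) = 11
Smallest bottleneck: 11.

11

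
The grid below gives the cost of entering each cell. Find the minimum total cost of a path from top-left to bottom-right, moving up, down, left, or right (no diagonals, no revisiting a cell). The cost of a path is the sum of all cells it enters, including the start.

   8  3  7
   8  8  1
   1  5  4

23

Best path: (0,0)→(0,1)→(0,2)→(1,2)→(2,2)
Cost: 8 + 3 + 7 + 1 + 4 = 23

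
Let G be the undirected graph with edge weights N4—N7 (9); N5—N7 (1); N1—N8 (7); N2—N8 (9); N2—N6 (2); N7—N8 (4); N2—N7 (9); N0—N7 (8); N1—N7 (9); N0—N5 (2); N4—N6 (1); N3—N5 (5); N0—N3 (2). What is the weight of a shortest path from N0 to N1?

Comparing a few candidate routes:
N0 → N5 → N7 → N1: 2 + 1 + 9 = 12
N0 → N5 → N7 → N8 → N1: 2 + 1 + 4 + 7 = 14
N0 → N3 → N5 → N7 → N1: 2 + 5 + 1 + 9 = 17
N0 → N7 → N1: 8 + 9 = 17
Shortest: 12.

12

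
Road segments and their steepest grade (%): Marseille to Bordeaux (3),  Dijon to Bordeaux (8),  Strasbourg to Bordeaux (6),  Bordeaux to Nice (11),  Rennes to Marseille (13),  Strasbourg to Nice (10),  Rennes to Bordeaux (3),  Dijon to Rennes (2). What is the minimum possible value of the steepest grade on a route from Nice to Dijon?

10

Checking several routes:
Nice-Bordeaux-Dijon: max(11, 8) = 11
Nice-Bordeaux-Rennes-Dijon: max(11, 3, 2) = 11
Nice-Strasbourg-Bordeaux-Dijon: max(10, 6, 8) = 10
Nice-Strasbourg-Bordeaux-Rennes-Dijon: max(10, 6, 3, 2) = 10
Smallest bottleneck: 10%.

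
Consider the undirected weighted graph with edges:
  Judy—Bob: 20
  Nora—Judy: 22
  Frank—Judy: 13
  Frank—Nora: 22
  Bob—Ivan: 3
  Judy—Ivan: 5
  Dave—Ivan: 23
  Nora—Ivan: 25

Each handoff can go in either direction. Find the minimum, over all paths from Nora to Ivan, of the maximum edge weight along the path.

Checking several routes:
Nora -> Frank -> Judy -> Ivan: max(22, 13, 5) = 22
Nora -> Frank -> Judy -> Bob -> Ivan: max(22, 13, 20, 3) = 22
Nora -> Judy -> Ivan: max(22, 5) = 22
The minimum achievable maximum is 22.

22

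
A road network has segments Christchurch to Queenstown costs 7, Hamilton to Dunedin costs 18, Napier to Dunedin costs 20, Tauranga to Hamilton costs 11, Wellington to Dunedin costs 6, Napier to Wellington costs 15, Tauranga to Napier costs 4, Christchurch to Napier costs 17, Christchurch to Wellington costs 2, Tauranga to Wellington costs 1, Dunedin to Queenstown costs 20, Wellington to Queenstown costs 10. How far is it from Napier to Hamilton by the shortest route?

Some routes from Napier to Hamilton:
Napier -> Tauranga -> Wellington -> Dunedin -> Hamilton: 4 + 1 + 6 + 18 = 29
Napier -> Christchurch -> Wellington -> Tauranga -> Hamilton: 17 + 2 + 1 + 11 = 31
Napier -> Dunedin -> Hamilton: 20 + 18 = 38
Napier -> Tauranga -> Hamilton: 4 + 11 = 15
Napier -> Wellington -> Tauranga -> Hamilton: 15 + 1 + 11 = 27
Napier -> Dunedin -> Wellington -> Tauranga -> Hamilton: 20 + 6 + 1 + 11 = 38
Best route has total 15.

15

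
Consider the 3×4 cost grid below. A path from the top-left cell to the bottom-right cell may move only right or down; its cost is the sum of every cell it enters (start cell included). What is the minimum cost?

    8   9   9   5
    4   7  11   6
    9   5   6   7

37

Path (0,0) → (1,0) → (1,1) → (2,1) → (2,2) → (2,3): 8 + 4 + 7 + 5 + 6 + 7 = 37.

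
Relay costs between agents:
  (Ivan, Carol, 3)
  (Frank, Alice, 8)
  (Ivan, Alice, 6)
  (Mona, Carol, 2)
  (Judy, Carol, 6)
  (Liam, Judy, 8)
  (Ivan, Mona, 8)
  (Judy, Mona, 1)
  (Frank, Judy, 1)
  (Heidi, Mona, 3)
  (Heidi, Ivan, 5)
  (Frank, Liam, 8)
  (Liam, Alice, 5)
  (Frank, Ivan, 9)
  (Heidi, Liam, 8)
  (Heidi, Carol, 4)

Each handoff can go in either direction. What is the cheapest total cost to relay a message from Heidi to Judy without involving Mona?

10

Some routes from Heidi to Judy avoiding Mona:
Heidi-Ivan-Frank-Judy: 5 + 9 + 1 = 15
Heidi-Carol-Judy: 4 + 6 = 10
Heidi-Ivan-Carol-Judy: 5 + 3 + 6 = 14
The minimum is 10.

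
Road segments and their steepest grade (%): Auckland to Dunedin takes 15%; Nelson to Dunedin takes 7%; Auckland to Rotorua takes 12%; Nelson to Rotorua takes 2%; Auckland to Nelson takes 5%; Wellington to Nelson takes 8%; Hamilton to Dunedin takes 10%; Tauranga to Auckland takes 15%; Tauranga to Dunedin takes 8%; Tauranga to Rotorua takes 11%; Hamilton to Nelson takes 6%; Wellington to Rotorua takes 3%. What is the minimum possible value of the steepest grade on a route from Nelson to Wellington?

3

A few of the Nelson→Wellington routes:
Nelson → Wellington: max(8) = 8
Nelson → Hamilton → Dunedin → Tauranga → Rotorua → Wellington: max(6, 10, 8, 11, 3) = 11
Nelson → Dunedin → Tauranga → Rotorua → Wellington: max(7, 8, 11, 3) = 11
Nelson → Rotorua → Wellington: max(2, 3) = 3
Best route has worst link 3%.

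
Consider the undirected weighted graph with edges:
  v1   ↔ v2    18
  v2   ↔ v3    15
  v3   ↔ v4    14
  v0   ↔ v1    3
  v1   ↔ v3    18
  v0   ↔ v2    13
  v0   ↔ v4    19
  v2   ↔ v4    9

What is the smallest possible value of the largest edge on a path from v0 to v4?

13

Some routes from v0 to v4:
v0-v1-v2-v4: max(3, 18, 9) = 18
v0-v1-v3-v4: max(3, 18, 14) = 18
v0-v1-v2-v3-v4: max(3, 18, 15, 14) = 18
v0-v2-v4: max(13, 9) = 13
v0-v2-v3-v4: max(13, 15, 14) = 15
Smallest bottleneck: 13.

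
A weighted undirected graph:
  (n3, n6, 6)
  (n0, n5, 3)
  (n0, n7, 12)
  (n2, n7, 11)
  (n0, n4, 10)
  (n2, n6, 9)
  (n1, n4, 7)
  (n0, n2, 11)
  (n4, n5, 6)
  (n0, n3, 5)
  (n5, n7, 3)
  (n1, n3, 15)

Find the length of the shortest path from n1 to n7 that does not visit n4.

26

A few of the n1→n7 routes:
n1 -> n3 -> n0 -> n2 -> n7: 15 + 5 + 11 + 11 = 42
n1 -> n3 -> n0 -> n5 -> n7: 15 + 5 + 3 + 3 = 26
n1 -> n3 -> n0 -> n7: 15 + 5 + 12 = 32
n1 -> n3 -> n6 -> n2 -> n7: 15 + 6 + 9 + 11 = 41
The minimum is 26.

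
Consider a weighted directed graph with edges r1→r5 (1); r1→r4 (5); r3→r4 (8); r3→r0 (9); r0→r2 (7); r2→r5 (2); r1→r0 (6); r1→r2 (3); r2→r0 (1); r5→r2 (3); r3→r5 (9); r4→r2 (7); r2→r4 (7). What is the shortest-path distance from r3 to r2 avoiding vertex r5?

Routes from r3 to r2 avoiding r5:
r3→r0→r2: 9 + 7 = 16
r3→r4→r2: 8 + 7 = 15
Best route has total 15.

15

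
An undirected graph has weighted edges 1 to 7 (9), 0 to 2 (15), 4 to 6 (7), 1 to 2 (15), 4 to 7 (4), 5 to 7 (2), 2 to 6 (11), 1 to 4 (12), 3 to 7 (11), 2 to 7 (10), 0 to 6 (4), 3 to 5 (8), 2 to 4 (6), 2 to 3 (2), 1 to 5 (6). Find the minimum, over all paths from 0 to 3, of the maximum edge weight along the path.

Comparing a few candidate routes:
0-6-4-2-7-5-3: max(4, 7, 6, 10, 2, 8) = 10
0-6-4-7-5-3: max(4, 7, 4, 2, 8) = 8
0-6-4-7-2-3: max(4, 7, 4, 10, 2) = 10
0-6-4-2-7-1-5-3: max(4, 7, 6, 10, 9, 6, 8) = 10
0-6-4-2-3: max(4, 7, 6, 2) = 7
0-6-4-7-1-5-3: max(4, 7, 4, 9, 6, 8) = 9
Best route has worst link 7.

7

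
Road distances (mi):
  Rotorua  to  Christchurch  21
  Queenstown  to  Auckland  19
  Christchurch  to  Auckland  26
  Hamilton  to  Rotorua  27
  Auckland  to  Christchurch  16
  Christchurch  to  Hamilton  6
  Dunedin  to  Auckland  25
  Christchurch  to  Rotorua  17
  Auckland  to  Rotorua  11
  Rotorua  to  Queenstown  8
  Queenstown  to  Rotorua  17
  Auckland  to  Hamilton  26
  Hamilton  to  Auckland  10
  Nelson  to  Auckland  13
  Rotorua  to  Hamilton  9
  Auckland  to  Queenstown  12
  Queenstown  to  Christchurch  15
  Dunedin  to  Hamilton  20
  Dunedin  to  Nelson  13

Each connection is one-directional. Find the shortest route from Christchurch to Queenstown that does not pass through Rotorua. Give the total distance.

28

Candidate routes:
Christchurch -> Hamilton -> Auckland -> Queenstown: 6 + 10 + 12 = 28
Christchurch -> Auckland -> Queenstown: 26 + 12 = 38
Best route has total 28 mi.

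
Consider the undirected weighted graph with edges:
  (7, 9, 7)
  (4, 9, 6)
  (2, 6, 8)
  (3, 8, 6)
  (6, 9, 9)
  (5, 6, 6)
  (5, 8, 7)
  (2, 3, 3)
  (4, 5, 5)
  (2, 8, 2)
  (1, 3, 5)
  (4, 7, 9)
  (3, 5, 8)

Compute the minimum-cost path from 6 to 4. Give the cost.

Checking several routes:
6→2→8→5→4: 8 + 2 + 7 + 5 = 22
6→5→4: 6 + 5 = 11
6→9→4: 9 + 6 = 15
6→9→7→4: 9 + 7 + 9 = 25
6→2→3→5→4: 8 + 3 + 8 + 5 = 24
The minimum is 11.

11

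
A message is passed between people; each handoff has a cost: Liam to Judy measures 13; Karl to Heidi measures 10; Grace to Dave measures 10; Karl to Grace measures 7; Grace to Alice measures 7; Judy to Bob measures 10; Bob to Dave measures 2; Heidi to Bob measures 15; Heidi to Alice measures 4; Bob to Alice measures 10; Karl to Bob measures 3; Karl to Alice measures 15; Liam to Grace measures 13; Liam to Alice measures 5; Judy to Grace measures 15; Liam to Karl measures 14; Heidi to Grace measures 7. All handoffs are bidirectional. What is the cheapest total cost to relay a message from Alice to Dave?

12

Some routes from Alice to Dave:
Alice-Grace-Dave: 7 + 10 = 17
Alice-Grace-Karl-Bob-Dave: 7 + 7 + 3 + 2 = 19
Alice-Bob-Dave: 10 + 2 = 12
Alice-Heidi-Karl-Bob-Dave: 4 + 10 + 3 + 2 = 19
Alice-Karl-Bob-Dave: 15 + 3 + 2 = 20
Shortest: 12.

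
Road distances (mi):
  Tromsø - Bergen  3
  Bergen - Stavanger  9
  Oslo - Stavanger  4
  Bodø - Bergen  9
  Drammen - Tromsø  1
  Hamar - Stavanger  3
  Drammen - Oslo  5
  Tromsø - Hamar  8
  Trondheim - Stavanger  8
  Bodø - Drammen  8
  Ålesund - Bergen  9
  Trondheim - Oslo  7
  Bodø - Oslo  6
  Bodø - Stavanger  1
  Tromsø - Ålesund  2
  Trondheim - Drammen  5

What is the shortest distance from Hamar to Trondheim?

A few of the Hamar→Trondheim routes:
Hamar → Stavanger → Bodø → Oslo → Trondheim: 3 + 1 + 6 + 7 = 17
Hamar → Stavanger → Bodø → Drammen → Trondheim: 3 + 1 + 8 + 5 = 17
Hamar → Tromsø → Drammen → Trondheim: 8 + 1 + 5 = 14
Hamar → Stavanger → Oslo → Drammen → Trondheim: 3 + 4 + 5 + 5 = 17
Hamar → Stavanger → Oslo → Trondheim: 3 + 4 + 7 = 14
Hamar → Stavanger → Trondheim: 3 + 8 = 11
Shortest: 11 mi.

11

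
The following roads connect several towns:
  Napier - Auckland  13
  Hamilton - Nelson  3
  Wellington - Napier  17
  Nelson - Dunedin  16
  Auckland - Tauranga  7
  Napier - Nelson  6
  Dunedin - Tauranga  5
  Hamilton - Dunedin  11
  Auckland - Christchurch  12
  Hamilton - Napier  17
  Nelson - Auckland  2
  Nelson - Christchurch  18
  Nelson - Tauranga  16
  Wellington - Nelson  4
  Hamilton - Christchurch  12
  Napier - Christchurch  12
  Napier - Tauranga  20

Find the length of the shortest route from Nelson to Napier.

6

Checking several routes:
Nelson→Auckland→Napier: 2 + 13 = 15
Nelson→Napier: 6
Nelson→Wellington→Napier: 4 + 17 = 21
Nelson→Hamilton→Napier: 3 + 17 = 20
The minimum is 6.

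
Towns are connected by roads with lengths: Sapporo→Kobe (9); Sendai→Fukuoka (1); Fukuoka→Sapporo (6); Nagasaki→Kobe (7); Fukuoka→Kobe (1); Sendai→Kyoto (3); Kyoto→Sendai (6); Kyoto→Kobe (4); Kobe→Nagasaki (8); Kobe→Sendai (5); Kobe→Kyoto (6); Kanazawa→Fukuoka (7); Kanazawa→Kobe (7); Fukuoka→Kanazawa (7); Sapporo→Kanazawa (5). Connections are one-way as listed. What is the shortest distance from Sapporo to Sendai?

14

Checking several routes:
Sapporo - Kanazawa - Kobe - Sendai: 5 + 7 + 5 = 17
Sapporo - Kobe - Sendai: 9 + 5 = 14
Sapporo - Kanazawa - Fukuoka - Kobe - Sendai: 5 + 7 + 1 + 5 = 18
Shortest: 14.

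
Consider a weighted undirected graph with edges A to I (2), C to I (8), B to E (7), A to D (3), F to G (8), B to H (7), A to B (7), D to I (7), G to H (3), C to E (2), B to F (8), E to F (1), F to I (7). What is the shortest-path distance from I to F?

Comparing a few candidate routes:
I - A - B - F: 2 + 7 + 8 = 17
I - F: 7
I - C - E - F: 8 + 2 + 1 = 11
I - C - E - B - F: 8 + 2 + 7 + 8 = 25
I - A - B - E - F: 2 + 7 + 7 + 1 = 17
I - D - A - B - E - F: 7 + 3 + 7 + 7 + 1 = 25
Shortest: 7.

7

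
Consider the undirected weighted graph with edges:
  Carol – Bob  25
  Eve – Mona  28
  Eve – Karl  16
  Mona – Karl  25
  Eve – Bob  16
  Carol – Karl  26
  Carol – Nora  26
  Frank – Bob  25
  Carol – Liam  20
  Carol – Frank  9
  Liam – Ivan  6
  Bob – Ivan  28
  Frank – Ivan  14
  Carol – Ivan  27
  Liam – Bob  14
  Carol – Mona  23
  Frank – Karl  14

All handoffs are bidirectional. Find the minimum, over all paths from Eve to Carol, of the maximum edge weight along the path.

Checking several routes:
Eve - Karl - Frank - Carol: max(16, 14, 9) = 16
Eve - Bob - Liam - Carol: max(16, 14, 20) = 20
Eve - Karl - Frank - Ivan - Liam - Carol: max(16, 14, 14, 6, 20) = 20
Eve - Bob - Liam - Ivan - Frank - Carol: max(16, 14, 6, 14, 9) = 16
The minimum achievable maximum is 16.

16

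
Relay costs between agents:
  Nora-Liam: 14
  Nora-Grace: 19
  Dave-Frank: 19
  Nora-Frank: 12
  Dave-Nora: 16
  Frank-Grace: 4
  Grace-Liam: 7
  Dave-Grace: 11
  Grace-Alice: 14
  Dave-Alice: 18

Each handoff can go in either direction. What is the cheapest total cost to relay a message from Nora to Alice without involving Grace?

Routes from Nora to Alice avoiding Grace:
Nora → Dave → Alice: 16 + 18 = 34
Nora → Frank → Dave → Alice: 12 + 19 + 18 = 49
The minimum is 34.

34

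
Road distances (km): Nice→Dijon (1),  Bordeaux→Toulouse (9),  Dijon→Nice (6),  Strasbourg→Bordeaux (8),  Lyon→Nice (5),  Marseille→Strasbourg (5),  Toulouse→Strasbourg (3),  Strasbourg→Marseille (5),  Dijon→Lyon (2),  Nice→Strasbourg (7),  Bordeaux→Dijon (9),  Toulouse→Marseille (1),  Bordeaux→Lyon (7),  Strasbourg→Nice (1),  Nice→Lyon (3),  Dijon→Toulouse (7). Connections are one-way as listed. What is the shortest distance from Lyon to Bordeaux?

Routes from Lyon to Bordeaux:
Lyon→Nice→Dijon→Toulouse→Marseille→Strasbourg→Bordeaux: 5 + 1 + 7 + 1 + 5 + 8 = 27
Lyon→Nice→Strasbourg→Bordeaux: 5 + 7 + 8 = 20
Lyon→Nice→Dijon→Toulouse→Strasbourg→Bordeaux: 5 + 1 + 7 + 3 + 8 = 24
Shortest: 20 km.

20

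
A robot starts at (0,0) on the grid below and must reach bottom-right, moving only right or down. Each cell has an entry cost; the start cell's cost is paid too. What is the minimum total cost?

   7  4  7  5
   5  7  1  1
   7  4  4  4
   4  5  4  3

Cheapest: (0,0)→(0,1)→(0,2)→(1,2)→(1,3)→(2,3)→(3,3)
  7 + 4 + 7 + 1 + 1 + 4 + 3 = 27
For comparison, the top-then-right route costs 31.

27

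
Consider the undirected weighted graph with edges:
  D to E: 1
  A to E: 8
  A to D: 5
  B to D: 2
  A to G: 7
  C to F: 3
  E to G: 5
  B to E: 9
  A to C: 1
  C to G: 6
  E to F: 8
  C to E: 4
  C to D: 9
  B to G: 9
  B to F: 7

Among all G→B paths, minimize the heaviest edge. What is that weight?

Comparing a few candidate routes:
G→A→D→E→C→F→B: max(7, 5, 1, 4, 3, 7) = 7
G→C→E→D→B: max(6, 4, 1, 2) = 6
G→C→A→D→B: max(6, 1, 5, 2) = 6
G→A→D→B: max(7, 5, 2) = 7
G→E→C→A→D→B: max(5, 4, 1, 5, 2) = 5
G→E→D→B: max(5, 1, 2) = 5
The minimum achievable maximum is 5.

5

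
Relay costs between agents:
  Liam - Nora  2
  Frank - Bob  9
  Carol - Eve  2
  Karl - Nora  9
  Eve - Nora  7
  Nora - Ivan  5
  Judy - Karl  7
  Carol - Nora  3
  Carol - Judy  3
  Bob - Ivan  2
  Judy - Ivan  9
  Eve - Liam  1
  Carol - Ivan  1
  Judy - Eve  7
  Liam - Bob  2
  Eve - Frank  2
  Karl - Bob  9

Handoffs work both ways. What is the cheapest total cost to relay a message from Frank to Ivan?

Some routes from Frank to Ivan:
Frank -> Eve -> Liam -> Bob -> Ivan: 2 + 1 + 2 + 2 = 7
Frank -> Eve -> Carol -> Ivan: 2 + 2 + 1 = 5
Frank -> Eve -> Liam -> Nora -> Ivan: 2 + 1 + 2 + 5 = 10
Frank -> Eve -> Liam -> Nora -> Carol -> Ivan: 2 + 1 + 2 + 3 + 1 = 9
Best route has total 5.

5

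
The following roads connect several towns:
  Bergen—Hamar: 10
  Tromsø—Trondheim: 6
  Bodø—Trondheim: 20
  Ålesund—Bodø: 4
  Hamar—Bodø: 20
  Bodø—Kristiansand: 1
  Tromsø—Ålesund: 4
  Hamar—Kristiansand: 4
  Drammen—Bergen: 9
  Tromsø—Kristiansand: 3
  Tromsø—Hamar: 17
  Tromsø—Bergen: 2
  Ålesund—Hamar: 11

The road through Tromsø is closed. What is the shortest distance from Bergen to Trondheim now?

Paths from Bergen to Trondheim avoiding Tromsø:
Bergen-Hamar-Bodø-Trondheim: 10 + 20 + 20 = 50
Bergen-Hamar-Ålesund-Bodø-Trondheim: 10 + 11 + 4 + 20 = 45
Bergen-Hamar-Kristiansand-Bodø-Trondheim: 10 + 4 + 1 + 20 = 35
The minimum is 35.

35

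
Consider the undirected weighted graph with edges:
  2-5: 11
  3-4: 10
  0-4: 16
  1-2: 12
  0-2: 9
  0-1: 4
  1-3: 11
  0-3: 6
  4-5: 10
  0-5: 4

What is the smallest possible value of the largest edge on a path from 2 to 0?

Checking several routes:
2-5-4-3-0: max(11, 10, 10, 6) = 11
2-5-4-3-1-0: max(11, 10, 10, 11, 4) = 11
2-0: max(9) = 9
2-5-0: max(11, 4) = 11
2-1-3-0: max(12, 11, 6) = 12
2-1-3-4-5-0: max(12, 11, 10, 10, 4) = 12
Smallest bottleneck: 9.

9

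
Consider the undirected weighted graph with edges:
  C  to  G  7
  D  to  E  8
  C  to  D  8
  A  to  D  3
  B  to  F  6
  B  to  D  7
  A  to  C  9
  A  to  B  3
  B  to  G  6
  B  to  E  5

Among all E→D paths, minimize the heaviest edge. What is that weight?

A few of the E→D routes:
E → B → D: max(5, 7) = 7
E → B → A → D: max(5, 3, 3) = 5
E → D: max(8) = 8
E → B → G → C → D: max(5, 6, 7, 8) = 8
Best route has worst link 5.

5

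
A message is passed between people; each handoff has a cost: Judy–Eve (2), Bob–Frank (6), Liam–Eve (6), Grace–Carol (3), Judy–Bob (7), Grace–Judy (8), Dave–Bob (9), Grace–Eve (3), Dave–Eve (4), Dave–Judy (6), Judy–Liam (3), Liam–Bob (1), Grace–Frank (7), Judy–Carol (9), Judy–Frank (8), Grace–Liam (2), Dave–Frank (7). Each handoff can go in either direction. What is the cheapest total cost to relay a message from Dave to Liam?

Some routes from Dave to Liam:
Dave-Judy-Liam: 6 + 3 = 9
Dave-Eve-Grace-Liam: 4 + 3 + 2 = 9
Dave-Eve-Judy-Liam: 4 + 2 + 3 = 9
Dave-Bob-Liam: 9 + 1 = 10
The minimum is 9.

9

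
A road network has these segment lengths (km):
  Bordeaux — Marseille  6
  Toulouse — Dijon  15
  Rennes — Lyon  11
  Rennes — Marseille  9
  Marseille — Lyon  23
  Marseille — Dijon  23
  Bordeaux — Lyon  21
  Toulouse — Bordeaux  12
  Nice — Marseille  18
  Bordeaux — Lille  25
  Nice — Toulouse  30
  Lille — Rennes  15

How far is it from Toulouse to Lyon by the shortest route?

Comparing a few candidate routes:
Toulouse - Bordeaux - Lyon: 12 + 21 = 33
Toulouse - Bordeaux - Marseille - Lyon: 12 + 6 + 23 = 41
Toulouse - Dijon - Marseille - Rennes - Lyon: 15 + 23 + 9 + 11 = 58
Toulouse - Bordeaux - Marseille - Rennes - Lyon: 12 + 6 + 9 + 11 = 38
Shortest: 33 km.

33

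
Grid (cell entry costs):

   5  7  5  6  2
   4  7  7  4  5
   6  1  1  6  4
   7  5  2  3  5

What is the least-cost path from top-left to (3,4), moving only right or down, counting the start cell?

Best path: (0,0)→(1,0)→(2,0)→(2,1)→(2,2)→(3,2)→(3,3)→(3,4)
Cost: 5 + 4 + 6 + 1 + 1 + 2 + 3 + 5 = 27
For comparison, the top-then-right route costs 39.

27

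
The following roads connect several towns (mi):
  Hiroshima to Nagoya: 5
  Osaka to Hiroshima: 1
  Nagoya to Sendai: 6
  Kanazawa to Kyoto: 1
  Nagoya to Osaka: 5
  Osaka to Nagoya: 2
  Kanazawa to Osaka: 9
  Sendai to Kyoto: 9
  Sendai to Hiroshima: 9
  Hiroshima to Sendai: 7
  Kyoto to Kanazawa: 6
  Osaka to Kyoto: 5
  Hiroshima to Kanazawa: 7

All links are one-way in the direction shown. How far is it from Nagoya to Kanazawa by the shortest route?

Comparing a few candidate routes:
Nagoya→Osaka→Kyoto→Kanazawa: 5 + 5 + 6 = 16
Nagoya→Sendai→Kyoto→Kanazawa: 6 + 9 + 6 = 21
Nagoya→Sendai→Hiroshima→Kanazawa: 6 + 9 + 7 = 22
Nagoya→Osaka→Hiroshima→Kanazawa: 5 + 1 + 7 = 13
Shortest: 13 mi.

13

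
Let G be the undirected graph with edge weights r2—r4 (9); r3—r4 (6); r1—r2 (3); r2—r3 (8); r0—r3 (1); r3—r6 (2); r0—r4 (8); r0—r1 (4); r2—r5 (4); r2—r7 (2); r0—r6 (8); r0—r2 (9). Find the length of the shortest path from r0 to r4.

Comparing a few candidate routes:
r0 → r3 → r4: 1 + 6 = 7
r0 → r1 → r2 → r4: 4 + 3 + 9 = 16
r0 → r2 → r4: 9 + 9 = 18
r0 → r4: 8
r0 → r3 → r2 → r4: 1 + 8 + 9 = 18
r0 → r6 → r3 → r4: 8 + 2 + 6 = 16
Shortest: 7.

7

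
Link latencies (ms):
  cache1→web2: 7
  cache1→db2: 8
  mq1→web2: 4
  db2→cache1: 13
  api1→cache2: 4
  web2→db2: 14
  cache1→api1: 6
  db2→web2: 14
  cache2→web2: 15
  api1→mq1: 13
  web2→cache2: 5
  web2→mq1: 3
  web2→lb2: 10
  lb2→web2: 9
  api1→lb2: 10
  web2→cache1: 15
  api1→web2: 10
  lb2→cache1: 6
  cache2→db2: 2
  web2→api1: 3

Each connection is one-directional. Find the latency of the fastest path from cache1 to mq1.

10

Checking several routes:
cache1 -> api1 -> mq1: 6 + 13 = 19
cache1 -> web2 -> mq1: 7 + 3 = 10
cache1 -> api1 -> web2 -> mq1: 6 + 10 + 3 = 19
cache1 -> web2 -> api1 -> mq1: 7 + 3 + 13 = 23
Shortest: 10 ms.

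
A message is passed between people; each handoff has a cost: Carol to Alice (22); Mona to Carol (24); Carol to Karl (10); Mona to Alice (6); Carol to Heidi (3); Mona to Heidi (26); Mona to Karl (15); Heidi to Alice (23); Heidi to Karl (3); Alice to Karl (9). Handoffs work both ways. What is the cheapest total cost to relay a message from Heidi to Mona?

A few of the Heidi→Mona routes:
Heidi -> Karl -> Alice -> Mona: 3 + 9 + 6 = 18
Heidi -> Carol -> Karl -> Alice -> Mona: 3 + 10 + 9 + 6 = 28
Heidi -> Mona: 26
Heidi -> Karl -> Mona: 3 + 15 = 18
Heidi -> Carol -> Mona: 3 + 24 = 27
Heidi -> Carol -> Karl -> Mona: 3 + 10 + 15 = 28
Best route has total 18.

18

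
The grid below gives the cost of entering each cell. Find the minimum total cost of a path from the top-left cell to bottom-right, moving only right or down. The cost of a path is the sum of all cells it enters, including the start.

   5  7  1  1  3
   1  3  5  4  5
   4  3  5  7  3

25

Best path: r0c0 r0c1 r0c2 r0c3 r0c4 r1c4 r2c4
Cost: 5 + 7 + 1 + 1 + 3 + 5 + 3 = 25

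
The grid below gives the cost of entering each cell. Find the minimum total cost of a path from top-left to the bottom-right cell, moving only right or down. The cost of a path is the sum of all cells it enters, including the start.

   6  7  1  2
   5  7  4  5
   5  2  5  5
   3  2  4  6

30

Cheapest: [0,0] -> [1,0] -> [2,0] -> [2,1] -> [3,1] -> [3,2] -> [3,3]
  6 + 5 + 5 + 2 + 2 + 4 + 6 = 30
(Top row then right column would cost 32.)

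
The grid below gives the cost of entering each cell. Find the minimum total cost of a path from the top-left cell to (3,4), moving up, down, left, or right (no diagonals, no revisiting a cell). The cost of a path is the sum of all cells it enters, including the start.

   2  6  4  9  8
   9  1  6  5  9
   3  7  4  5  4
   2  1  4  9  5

33

Path r0c0→r0c1→r1c1→r1c2→r2c2→r2c3→r2c4→r3c4: 2 + 6 + 1 + 6 + 4 + 5 + 4 + 5 = 33.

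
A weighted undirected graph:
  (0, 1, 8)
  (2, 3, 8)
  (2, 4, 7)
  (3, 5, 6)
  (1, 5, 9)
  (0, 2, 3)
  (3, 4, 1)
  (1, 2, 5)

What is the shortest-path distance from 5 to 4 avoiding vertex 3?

21

Routes from 5 to 4 avoiding 3:
5 → 1 → 2 → 4: 9 + 5 + 7 = 21
5 → 1 → 0 → 2 → 4: 9 + 8 + 3 + 7 = 27
Best route has total 21.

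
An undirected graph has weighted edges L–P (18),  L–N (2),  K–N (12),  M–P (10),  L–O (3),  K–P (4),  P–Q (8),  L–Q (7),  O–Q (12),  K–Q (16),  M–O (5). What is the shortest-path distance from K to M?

Comparing a few candidate routes:
K → N → L → O → M: 12 + 2 + 3 + 5 = 22
K → P → Q → L → O → M: 4 + 8 + 7 + 3 + 5 = 27
K → P → M: 4 + 10 = 14
Best route has total 14.

14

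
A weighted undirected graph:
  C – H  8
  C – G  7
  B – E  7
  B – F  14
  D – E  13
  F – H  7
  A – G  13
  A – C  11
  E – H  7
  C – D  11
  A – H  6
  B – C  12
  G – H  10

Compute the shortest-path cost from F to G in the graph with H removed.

Paths from F to G avoiding H:
F - B - E - D - C - G: 14 + 7 + 13 + 11 + 7 = 52
F - B - E - D - C - A - G: 14 + 7 + 13 + 11 + 11 + 13 = 69
F - B - C - G: 14 + 12 + 7 = 33
F - B - C - A - G: 14 + 12 + 11 + 13 = 50
Best route has total 33.

33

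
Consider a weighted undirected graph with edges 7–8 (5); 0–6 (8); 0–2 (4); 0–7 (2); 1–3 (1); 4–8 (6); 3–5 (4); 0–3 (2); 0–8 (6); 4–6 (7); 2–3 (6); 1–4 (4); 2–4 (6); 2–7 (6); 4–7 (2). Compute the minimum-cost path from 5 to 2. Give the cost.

10

Comparing a few candidate routes:
5 -> 3 -> 2: 4 + 6 = 10
5 -> 3 -> 0 -> 2: 4 + 2 + 4 = 10
5 -> 3 -> 0 -> 7 -> 2: 4 + 2 + 2 + 6 = 14
Best route has total 10.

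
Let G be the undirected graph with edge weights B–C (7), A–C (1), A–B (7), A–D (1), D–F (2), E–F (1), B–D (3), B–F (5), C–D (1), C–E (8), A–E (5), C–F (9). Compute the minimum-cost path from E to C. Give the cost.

4

Some routes from E to C:
E → F → D → C: 1 + 2 + 1 = 4
E → A → C: 5 + 1 = 6
E → F → D → A → C: 1 + 2 + 1 + 1 = 5
E → A → D → C: 5 + 1 + 1 = 7
The minimum is 4.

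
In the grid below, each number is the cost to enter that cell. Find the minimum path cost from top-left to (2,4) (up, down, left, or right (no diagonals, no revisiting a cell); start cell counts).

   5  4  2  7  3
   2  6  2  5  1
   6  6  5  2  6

Path (0,0) (0,1) (0,2) (1,2) (1,3) (1,4) (2,4): 5 + 4 + 2 + 2 + 5 + 1 + 6 = 25.

25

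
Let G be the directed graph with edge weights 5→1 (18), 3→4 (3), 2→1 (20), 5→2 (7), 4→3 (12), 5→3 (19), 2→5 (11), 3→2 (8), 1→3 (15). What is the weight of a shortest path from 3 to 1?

Paths from 3 to 1:
3-2-5-1: 8 + 11 + 18 = 37
3-2-1: 8 + 20 = 28
The minimum is 28.

28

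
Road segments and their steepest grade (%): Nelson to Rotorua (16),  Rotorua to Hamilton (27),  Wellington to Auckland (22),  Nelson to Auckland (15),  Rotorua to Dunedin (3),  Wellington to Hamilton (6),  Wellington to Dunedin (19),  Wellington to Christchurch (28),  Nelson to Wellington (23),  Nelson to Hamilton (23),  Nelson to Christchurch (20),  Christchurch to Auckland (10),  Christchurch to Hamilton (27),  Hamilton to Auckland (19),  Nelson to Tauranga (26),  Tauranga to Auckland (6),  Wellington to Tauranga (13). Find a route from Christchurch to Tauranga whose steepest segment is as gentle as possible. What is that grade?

Comparing a few candidate routes:
Christchurch-Nelson-Auckland-Hamilton-Wellington-Tauranga: max(20, 15, 19, 6, 13) = 20
Christchurch-Auckland-Tauranga: max(10, 6) = 10
Christchurch-Auckland-Nelson-Rotorua-Dunedin-Wellington-Tauranga: max(10, 15, 16, 3, 19, 13) = 19
Christchurch-Nelson-Auckland-Tauranga: max(20, 15, 6) = 20
Christchurch-Auckland-Hamilton-Wellington-Tauranga: max(10, 19, 6, 13) = 19
Best route has worst link 10%.

10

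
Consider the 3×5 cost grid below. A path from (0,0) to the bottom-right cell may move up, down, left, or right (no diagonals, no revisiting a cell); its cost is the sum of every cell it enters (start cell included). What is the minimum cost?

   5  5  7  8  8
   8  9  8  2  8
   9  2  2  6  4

Take r0c0 -> r0c1 -> r1c1 -> r2c1 -> r2c2 -> r2c3 -> r2c4 for a total of 5 + 5 + 9 + 2 + 2 + 6 + 4 = 33.

33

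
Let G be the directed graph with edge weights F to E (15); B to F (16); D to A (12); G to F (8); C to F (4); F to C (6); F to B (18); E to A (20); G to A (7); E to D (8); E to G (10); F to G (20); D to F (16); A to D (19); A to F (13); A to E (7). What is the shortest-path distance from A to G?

17

Some routes from A to G:
A -> E -> G: 7 + 10 = 17
A -> F -> G: 13 + 20 = 33
A -> F -> E -> G: 13 + 15 + 10 = 38
Shortest: 17.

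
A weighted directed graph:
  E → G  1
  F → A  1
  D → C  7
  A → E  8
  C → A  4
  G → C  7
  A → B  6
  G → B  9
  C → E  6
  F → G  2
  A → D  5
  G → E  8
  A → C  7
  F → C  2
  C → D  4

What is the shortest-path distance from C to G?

Routes from C to G:
C-A-E-G: 4 + 8 + 1 = 13
C-E-G: 6 + 1 = 7
Best route has total 7.

7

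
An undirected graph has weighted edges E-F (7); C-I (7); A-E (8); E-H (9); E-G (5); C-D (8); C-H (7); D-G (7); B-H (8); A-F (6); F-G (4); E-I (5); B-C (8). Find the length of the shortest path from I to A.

13

Some routes from I to A:
I - E - G - F - A: 5 + 5 + 4 + 6 = 20
I - E - F - A: 5 + 7 + 6 = 18
I - C - H - E - A: 7 + 7 + 9 + 8 = 31
I - E - A: 5 + 8 = 13
Shortest: 13.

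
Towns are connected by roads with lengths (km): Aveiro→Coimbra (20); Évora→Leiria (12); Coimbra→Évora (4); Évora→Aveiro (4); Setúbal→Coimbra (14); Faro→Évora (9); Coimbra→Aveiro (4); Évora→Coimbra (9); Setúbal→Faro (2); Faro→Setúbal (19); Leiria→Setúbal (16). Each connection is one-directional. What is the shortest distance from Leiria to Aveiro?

31

Paths from Leiria to Aveiro:
Leiria - Setúbal - Faro - Évora - Aveiro: 16 + 2 + 9 + 4 = 31
Leiria - Setúbal - Faro - Évora - Coimbra - Aveiro: 16 + 2 + 9 + 9 + 4 = 40
Leiria - Setúbal - Coimbra - Aveiro: 16 + 14 + 4 = 34
Leiria - Setúbal - Coimbra - Évora - Aveiro: 16 + 14 + 4 + 4 = 38
Best route has total 31 km.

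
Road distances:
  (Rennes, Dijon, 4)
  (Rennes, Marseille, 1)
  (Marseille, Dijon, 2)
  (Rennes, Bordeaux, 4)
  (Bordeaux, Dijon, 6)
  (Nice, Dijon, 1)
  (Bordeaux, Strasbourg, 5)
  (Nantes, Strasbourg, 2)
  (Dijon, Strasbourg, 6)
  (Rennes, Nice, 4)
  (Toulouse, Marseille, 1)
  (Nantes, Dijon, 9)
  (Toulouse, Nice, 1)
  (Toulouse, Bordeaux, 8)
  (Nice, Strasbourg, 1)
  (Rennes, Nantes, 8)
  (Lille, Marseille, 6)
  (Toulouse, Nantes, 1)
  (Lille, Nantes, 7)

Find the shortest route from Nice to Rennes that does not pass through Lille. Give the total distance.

3

A few of the Nice→Rennes routes:
Nice-Dijon-Marseille-Rennes: 1 + 2 + 1 = 4
Nice-Rennes: 4
Nice-Dijon-Rennes: 1 + 4 = 5
Nice-Strasbourg-Nantes-Toulouse-Marseille-Rennes: 1 + 2 + 1 + 1 + 1 = 6
Nice-Toulouse-Marseille-Rennes: 1 + 1 + 1 = 3
Best route has total 3.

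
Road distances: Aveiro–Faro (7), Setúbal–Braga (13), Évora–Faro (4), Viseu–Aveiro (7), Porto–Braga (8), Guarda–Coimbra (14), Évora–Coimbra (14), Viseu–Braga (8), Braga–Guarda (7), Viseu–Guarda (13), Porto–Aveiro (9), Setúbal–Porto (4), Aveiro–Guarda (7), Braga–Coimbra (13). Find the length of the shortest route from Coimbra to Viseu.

Some routes from Coimbra to Viseu:
Coimbra→Guarda→Viseu: 14 + 13 = 27
Coimbra→Guarda→Aveiro→Viseu: 14 + 7 + 7 = 28
Coimbra→Braga→Viseu: 13 + 8 = 21
The minimum is 21.

21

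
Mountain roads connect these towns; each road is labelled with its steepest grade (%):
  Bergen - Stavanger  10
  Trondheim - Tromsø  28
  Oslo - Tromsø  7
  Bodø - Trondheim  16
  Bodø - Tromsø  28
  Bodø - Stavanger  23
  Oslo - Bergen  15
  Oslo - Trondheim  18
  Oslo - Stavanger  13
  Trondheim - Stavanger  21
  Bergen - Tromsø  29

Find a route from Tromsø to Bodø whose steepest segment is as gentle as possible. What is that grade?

18

Checking several routes:
Tromsø→Oslo→Stavanger→Trondheim→Bodø: max(7, 13, 21, 16) = 21
Tromsø→Oslo→Bergen→Stavanger→Trondheim→Bodø: max(7, 15, 10, 21, 16) = 21
Tromsø→Oslo→Trondheim→Bodø: max(7, 18, 16) = 18
Best route has worst link 18%.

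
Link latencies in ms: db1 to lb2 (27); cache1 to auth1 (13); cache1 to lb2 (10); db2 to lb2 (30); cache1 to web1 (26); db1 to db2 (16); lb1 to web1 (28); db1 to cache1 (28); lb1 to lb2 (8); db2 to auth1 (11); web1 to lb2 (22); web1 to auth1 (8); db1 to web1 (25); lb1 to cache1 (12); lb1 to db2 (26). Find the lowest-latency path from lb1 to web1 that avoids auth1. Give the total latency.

Some routes from lb1 to web1 avoiding auth1:
lb1 -> lb2 -> cache1 -> web1: 8 + 10 + 26 = 44
lb1 -> cache1 -> web1: 12 + 26 = 38
lb1 -> web1: 28
lb1 -> lb2 -> web1: 8 + 22 = 30
The minimum is 28 ms.

28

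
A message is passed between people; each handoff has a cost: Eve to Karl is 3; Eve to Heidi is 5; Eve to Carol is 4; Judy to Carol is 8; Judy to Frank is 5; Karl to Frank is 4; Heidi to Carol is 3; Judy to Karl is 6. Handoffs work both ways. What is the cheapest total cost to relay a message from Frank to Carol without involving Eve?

13

Routes from Frank to Carol avoiding Eve:
Frank → Karl → Judy → Carol: 4 + 6 + 8 = 18
Frank → Judy → Carol: 5 + 8 = 13
Shortest: 13.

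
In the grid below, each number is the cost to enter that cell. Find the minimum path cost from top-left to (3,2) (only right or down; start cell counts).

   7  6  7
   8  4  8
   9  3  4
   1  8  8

32

Take r0c0→r0c1→r1c1→r2c1→r2c2→r3c2 for a total of 7 + 6 + 4 + 3 + 4 + 8 = 32.
(Top row then right column would cost 40.)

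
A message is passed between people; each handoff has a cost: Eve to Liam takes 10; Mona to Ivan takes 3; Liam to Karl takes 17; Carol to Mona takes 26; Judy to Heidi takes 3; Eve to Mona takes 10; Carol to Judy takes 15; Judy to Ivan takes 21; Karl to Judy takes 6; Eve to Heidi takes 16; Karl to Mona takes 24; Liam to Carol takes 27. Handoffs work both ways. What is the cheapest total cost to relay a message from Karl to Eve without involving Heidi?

Checking several routes:
Karl → Liam → Eve: 17 + 10 = 27
Karl → Judy → Ivan → Mona → Eve: 6 + 21 + 3 + 10 = 40
Karl → Mona → Eve: 24 + 10 = 34
Karl → Judy → Carol → Mona → Eve: 6 + 15 + 26 + 10 = 57
Shortest: 27.

27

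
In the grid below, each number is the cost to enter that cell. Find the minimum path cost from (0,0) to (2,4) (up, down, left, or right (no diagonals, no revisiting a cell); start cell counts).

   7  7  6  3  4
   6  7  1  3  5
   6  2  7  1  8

33

Path r0c0 → r0c1 → r0c2 → r1c2 → r1c3 → r2c3 → r2c4: 7 + 7 + 6 + 1 + 3 + 1 + 8 = 33.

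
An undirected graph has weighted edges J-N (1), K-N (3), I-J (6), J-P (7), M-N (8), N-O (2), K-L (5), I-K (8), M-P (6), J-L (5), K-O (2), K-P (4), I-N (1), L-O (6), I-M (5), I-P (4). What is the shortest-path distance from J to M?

7

Checking several routes:
J -> N -> I -> M: 1 + 1 + 5 = 7
J -> N -> I -> P -> M: 1 + 1 + 4 + 6 = 12
J -> I -> M: 6 + 5 = 11
J -> N -> M: 1 + 8 = 9
J -> P -> M: 7 + 6 = 13
Shortest: 7.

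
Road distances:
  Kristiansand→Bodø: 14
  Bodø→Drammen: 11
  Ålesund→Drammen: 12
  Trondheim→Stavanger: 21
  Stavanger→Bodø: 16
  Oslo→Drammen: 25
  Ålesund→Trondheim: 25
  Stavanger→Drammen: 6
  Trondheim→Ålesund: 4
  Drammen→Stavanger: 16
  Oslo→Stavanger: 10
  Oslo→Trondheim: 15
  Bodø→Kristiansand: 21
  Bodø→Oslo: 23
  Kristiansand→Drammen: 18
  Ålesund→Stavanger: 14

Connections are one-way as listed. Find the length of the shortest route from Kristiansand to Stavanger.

Some routes from Kristiansand to Stavanger:
Kristiansand-Drammen-Stavanger: 18 + 16 = 34
Kristiansand-Bodø-Oslo-Trondheim-Ålesund-Stavanger: 14 + 23 + 15 + 4 + 14 = 70
Kristiansand-Bodø-Oslo-Stavanger: 14 + 23 + 10 = 47
Kristiansand-Bodø-Oslo-Trondheim-Stavanger: 14 + 23 + 15 + 21 = 73
Kristiansand-Bodø-Drammen-Stavanger: 14 + 11 + 16 = 41
Best route has total 34.

34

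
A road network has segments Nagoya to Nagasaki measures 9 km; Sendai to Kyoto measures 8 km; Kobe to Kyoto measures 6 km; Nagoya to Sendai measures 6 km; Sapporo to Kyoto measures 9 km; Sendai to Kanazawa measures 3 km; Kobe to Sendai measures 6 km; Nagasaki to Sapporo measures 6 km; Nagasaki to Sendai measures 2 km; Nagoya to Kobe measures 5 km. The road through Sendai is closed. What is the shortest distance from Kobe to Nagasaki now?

Candidate routes:
Kobe-Nagoya-Nagasaki: 5 + 9 = 14
Kobe-Kyoto-Sapporo-Nagasaki: 6 + 9 + 6 = 21
The minimum is 14 km.

14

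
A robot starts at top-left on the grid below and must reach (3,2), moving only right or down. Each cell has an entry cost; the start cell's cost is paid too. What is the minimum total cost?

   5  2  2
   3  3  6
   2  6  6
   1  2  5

18

Take (0,0) → (1,0) → (2,0) → (3,0) → (3,1) → (3,2) for a total of 5 + 3 + 2 + 1 + 2 + 5 = 18.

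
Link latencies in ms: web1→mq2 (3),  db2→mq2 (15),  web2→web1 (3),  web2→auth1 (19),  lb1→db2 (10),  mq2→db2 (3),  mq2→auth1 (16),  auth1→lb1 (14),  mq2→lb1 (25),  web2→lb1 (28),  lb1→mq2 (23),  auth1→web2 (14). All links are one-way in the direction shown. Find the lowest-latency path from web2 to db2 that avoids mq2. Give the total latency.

Candidate routes:
web2-auth1-lb1-db2: 19 + 14 + 10 = 43
web2-lb1-db2: 28 + 10 = 38
Shortest: 38 ms.

38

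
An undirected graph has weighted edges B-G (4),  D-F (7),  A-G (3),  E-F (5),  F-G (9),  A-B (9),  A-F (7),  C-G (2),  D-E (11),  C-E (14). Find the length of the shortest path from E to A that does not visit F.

19

Routes from E to A avoiding F:
E-C-G-B-A: 14 + 2 + 4 + 9 = 29
E-C-G-A: 14 + 2 + 3 = 19
Best route has total 19.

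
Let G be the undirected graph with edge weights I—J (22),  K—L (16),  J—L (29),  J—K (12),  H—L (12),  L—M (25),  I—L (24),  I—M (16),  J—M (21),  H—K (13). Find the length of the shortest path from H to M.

37

Comparing a few candidate routes:
H→K→J→M: 13 + 12 + 21 = 46
H→L→M: 12 + 25 = 37
H→L→I→M: 12 + 24 + 16 = 52
H→K→L→M: 13 + 16 + 25 = 54
H→L→K→J→M: 12 + 16 + 12 + 21 = 61
Best route has total 37.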